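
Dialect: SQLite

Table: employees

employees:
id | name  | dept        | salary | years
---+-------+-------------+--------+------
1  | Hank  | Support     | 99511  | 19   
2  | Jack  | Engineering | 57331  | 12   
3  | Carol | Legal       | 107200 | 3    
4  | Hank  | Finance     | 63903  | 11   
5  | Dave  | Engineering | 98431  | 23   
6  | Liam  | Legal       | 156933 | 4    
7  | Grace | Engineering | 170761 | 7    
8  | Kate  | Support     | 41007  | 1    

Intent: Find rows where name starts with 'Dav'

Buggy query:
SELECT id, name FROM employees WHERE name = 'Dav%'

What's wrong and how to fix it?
Bug: Wildcards only work with LIKE; '=' treats '%' as a literal character

Fix: Use LIKE for wildcard pattern matching

Corrected query:
SELECT id, name FROM employees WHERE name LIKE 'Dav%'

Result:
id | name
---+-----
5  | Dave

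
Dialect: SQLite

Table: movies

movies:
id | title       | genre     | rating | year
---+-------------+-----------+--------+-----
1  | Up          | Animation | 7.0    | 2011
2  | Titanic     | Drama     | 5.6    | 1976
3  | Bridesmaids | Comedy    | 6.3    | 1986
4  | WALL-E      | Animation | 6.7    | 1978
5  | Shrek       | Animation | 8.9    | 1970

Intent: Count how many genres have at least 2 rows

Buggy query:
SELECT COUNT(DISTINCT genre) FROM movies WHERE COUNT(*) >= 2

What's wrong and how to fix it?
Bug: COUNT(*) cannot appear in WHERE; the per-group count doesn't exist yet

Fix: Group first with HAVING COUNT(*) >= 2, then COUNT the resulting groups

Corrected query:
SELECT COUNT(*) FROM (SELECT genre FROM movies GROUP BY genre HAVING COUNT(*) >= 2)

Result:
COUNT(*)
--------
1       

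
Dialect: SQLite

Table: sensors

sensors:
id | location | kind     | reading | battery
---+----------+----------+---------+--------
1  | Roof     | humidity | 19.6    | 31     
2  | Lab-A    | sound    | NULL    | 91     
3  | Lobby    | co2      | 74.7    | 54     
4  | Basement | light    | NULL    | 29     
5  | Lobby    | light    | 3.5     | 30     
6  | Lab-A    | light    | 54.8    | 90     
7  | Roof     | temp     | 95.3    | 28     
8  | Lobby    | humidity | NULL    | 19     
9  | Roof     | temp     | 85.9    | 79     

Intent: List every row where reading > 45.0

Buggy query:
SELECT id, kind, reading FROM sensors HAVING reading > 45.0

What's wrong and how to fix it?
Bug: This is a non-aggregate query (no GROUP BY, no aggregates), so in SQLite the HAVING clause is invalid here; a row-level condition belongs in WHERE

Fix: Replace HAVING with WHERE since the condition applies to individual rows

Corrected query:
SELECT id, kind, reading FROM sensors WHERE reading > 45.0

Result:
id | kind  | reading
---+-------+--------
3  | co2   | 74.7   
6  | light | 54.8   
7  | temp  | 95.3   
9  | temp  | 85.9   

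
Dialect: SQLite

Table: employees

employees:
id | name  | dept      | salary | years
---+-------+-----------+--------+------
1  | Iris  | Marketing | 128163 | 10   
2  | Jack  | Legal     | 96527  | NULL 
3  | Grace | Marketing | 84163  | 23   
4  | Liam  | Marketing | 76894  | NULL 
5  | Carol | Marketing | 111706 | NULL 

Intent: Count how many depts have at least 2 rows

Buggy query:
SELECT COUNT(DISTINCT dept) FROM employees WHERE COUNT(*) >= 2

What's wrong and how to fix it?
Bug: WHERE filters individual rows, not groups, so a group-level COUNT is invalid there

Fix: Group first with HAVING COUNT(*) >= 2, then COUNT the resulting groups

Corrected query:
SELECT COUNT(*) FROM (SELECT dept FROM employees GROUP BY dept HAVING COUNT(*) >= 2)

Result:
COUNT(*)
--------
1       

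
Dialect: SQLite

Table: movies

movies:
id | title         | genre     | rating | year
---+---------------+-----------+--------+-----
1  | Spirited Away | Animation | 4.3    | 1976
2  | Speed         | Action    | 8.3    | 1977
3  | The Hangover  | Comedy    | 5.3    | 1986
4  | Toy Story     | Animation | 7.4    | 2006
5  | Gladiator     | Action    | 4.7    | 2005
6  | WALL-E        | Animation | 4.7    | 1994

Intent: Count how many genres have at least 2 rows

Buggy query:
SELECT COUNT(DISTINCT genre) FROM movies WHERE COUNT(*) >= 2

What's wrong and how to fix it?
Bug: COUNT(*) cannot appear in WHERE; the per-group count doesn't exist yet

Fix: Use a subquery that GROUPs and filters with HAVING, then count its rows

Corrected query:
SELECT COUNT(*) FROM (SELECT genre FROM movies GROUP BY genre HAVING COUNT(*) >= 2)

Result:
COUNT(*)
--------
2       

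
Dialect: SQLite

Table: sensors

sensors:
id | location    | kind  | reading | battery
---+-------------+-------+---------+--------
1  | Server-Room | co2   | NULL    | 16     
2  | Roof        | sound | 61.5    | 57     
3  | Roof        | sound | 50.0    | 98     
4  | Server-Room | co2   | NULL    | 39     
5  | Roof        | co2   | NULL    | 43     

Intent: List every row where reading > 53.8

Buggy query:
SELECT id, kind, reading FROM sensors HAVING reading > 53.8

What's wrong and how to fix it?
Bug: HAVING filters the output of aggregation, but this query has no GROUP BY and no aggregate functions, so SQLite rejects it (HAVING clause on a non-aggregate query); the condition here is per row

Fix: Use WHERE for row-level filtering

Corrected query:
SELECT id, kind, reading FROM sensors WHERE reading > 53.8

Result:
id | kind  | reading
---+-------+--------
2  | sound | 61.5   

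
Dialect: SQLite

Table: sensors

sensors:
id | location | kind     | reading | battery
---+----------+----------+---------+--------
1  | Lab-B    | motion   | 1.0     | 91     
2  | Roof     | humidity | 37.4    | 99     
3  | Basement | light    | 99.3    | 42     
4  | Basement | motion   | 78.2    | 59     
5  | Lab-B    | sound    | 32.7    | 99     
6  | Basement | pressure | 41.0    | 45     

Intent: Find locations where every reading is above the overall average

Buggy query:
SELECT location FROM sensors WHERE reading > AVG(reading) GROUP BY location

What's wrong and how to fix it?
Bug: WHERE evaluates per row before aggregation, so AVG() is unavailable

Fix: Use a subquery for AVG and a HAVING MIN(...) filter so the condition holds for every row in the group

Corrected query:
SELECT location FROM sensors GROUP BY location HAVING MIN(reading) > (SELECT AVG(reading) FROM sensors)

Result:
(no rows)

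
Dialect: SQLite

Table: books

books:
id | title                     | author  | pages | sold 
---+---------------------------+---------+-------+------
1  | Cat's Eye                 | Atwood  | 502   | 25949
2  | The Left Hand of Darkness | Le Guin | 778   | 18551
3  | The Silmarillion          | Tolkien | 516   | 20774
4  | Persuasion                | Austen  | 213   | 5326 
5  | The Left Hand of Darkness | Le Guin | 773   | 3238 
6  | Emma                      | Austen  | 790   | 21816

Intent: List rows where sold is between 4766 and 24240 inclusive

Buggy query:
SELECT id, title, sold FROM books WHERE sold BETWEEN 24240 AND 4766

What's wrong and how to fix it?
Bug: The bounds are reversed; BETWEEN a AND b requires a <= b to match anything

Fix: Write BETWEEN 4766 AND 24240

Corrected query:
SELECT id, title, sold FROM books WHERE sold BETWEEN 4766 AND 24240

Result:
id | title                     | sold 
---+---------------------------+------
2  | The Left Hand of Darkness | 18551
3  | The Silmarillion          | 20774
4  | Persuasion                | 5326 
6  | Emma                      | 21816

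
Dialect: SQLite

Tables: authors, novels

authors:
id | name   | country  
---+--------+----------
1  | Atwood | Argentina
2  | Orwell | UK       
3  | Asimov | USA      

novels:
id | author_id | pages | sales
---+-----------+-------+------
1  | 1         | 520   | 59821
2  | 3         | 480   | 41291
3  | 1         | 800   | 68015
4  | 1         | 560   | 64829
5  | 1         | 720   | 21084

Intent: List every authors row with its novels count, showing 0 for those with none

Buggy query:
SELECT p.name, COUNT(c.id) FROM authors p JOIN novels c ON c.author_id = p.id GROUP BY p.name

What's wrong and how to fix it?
Bug: An inner join excludes parents with zero children

Fix: Use LEFT JOIN so parents without children still appear (COUNT(c.id) gives 0)

Corrected query:
SELECT p.name, COUNT(c.id) FROM authors p LEFT JOIN novels c ON c.author_id = p.id GROUP BY p.name

Result:
name   | COUNT(c.id)
-------+------------
Asimov | 1          
Atwood | 4          
Orwell | 0          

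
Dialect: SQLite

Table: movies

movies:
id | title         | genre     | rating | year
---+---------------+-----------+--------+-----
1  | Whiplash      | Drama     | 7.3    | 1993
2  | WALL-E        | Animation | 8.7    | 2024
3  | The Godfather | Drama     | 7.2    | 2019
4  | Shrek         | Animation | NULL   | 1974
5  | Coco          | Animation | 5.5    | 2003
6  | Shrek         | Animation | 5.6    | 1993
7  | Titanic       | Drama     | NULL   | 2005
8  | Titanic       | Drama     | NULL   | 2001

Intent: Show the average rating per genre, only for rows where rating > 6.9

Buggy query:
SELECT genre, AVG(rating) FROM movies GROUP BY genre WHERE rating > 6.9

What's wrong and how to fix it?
Bug: WHERE cannot follow GROUP BY

Fix: Move the WHERE clause before GROUP BY

Corrected query:
SELECT genre, AVG(rating) FROM movies WHERE rating > 6.9 GROUP BY genre

Result:
genre     | AVG(rating)
----------+------------
Animation | 8.7        
Drama     | 7.25       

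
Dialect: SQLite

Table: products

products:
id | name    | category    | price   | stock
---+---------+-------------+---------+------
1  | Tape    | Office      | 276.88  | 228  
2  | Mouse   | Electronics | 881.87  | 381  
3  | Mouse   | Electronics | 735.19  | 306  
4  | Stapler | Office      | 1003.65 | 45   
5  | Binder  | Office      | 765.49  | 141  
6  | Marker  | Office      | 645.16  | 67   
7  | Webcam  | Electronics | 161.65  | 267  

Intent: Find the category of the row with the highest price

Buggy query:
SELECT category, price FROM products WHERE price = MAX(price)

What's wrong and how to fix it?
Bug: WHERE is evaluated per row; an aggregate over the whole table isn't defined there

Fix: Use a subquery: WHERE price = (SELECT MAX(price) FROM products)

Corrected query:
SELECT category, price FROM products WHERE price = (SELECT MAX(price) FROM products)

Result:
category | price  
---------+--------
Office   | 1003.65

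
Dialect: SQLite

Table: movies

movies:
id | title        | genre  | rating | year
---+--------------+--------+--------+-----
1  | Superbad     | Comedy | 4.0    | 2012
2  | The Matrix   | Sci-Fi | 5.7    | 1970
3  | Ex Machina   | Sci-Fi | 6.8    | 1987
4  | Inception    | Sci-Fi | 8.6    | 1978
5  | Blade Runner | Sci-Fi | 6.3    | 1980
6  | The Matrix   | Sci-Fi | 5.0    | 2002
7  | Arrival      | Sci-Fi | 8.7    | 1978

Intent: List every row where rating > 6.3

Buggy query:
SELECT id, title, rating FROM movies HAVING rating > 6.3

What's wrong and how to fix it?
Bug: This is a non-aggregate query (no GROUP BY, no aggregates), so in SQLite the HAVING clause is invalid here; a row-level condition belongs in WHERE

Fix: Use WHERE for row-level filtering

Corrected query:
SELECT id, title, rating FROM movies WHERE rating > 6.3

Result:
id | title      | rating
---+------------+-------
3  | Ex Machina | 6.8   
4  | Inception  | 8.6   
7  | Arrival    | 8.7   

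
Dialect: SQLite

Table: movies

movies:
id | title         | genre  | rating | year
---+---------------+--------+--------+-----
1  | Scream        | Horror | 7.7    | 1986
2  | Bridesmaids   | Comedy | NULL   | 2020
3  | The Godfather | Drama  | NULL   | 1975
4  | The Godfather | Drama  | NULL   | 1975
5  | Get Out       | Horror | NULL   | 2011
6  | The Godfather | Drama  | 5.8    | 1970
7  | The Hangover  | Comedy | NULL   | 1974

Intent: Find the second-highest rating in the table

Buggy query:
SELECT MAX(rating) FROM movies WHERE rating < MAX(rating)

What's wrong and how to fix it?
Bug: The inner MAX is an aggregate inside WHERE, which is not allowed

Fix: Put the inner MAX in a scalar subquery

Corrected query:
SELECT MAX(rating) FROM movies WHERE rating < (SELECT MAX(rating) FROM movies)

Result:
MAX(rating)
-----------
5.8        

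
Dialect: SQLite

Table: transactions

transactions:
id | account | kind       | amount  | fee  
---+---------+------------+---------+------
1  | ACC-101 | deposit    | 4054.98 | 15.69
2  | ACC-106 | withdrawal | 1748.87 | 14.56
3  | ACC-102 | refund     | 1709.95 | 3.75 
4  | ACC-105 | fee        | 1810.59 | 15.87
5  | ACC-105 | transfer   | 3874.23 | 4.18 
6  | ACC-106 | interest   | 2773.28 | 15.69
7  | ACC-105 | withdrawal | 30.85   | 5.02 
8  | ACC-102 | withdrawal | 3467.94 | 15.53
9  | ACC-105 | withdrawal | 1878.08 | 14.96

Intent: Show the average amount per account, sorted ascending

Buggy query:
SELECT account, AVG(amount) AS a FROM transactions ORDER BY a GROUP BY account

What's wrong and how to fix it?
Bug: GROUP BY must precede ORDER BY

Fix: Move ORDER BY to the end, after GROUP BY

Corrected query:
SELECT account, AVG(amount) AS a FROM transactions GROUP BY account ORDER BY a

Result:
account | a        
--------+----------
ACC-105 | 1898.4375
ACC-106 | 2261.075 
ACC-102 | 2588.945 
ACC-101 | 4054.98  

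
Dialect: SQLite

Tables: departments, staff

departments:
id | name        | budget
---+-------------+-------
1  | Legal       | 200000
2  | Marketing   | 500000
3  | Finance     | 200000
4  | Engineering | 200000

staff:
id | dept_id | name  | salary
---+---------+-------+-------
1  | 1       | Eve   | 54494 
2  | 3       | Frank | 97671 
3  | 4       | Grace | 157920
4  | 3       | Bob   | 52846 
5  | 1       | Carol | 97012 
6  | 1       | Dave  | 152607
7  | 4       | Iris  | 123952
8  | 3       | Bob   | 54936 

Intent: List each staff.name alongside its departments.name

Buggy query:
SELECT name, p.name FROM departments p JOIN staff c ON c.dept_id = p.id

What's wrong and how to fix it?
Bug: 'name' exists in both joined tables, so the database can't tell which one is meant

Fix: Qualify the column with its table alias (c.name)

Corrected query:
SELECT c.name, p.name FROM departments p JOIN staff c ON c.dept_id = p.id

Result:
name  | name       
------+------------
Eve   | Legal      
Frank | Finance    
Grace | Engineering
Bob   | Finance    
Carol | Legal      
Dave  | Legal      
Iris  | Engineering
Bob   | Finance    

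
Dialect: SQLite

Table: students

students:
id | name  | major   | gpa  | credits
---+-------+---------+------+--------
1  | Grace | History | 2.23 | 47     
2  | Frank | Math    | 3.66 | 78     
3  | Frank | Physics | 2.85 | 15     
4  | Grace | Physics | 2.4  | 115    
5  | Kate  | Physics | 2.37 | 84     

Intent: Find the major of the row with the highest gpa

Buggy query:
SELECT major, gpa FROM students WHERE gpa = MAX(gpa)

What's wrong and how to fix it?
Bug: MAX(gpa) is an aggregate and cannot be used directly in WHERE

Fix: Use a subquery: WHERE gpa = (SELECT MAX(gpa) FROM students)

Corrected query:
SELECT major, gpa FROM students WHERE gpa = (SELECT MAX(gpa) FROM students)

Result:
major | gpa 
------+-----
Math  | 3.66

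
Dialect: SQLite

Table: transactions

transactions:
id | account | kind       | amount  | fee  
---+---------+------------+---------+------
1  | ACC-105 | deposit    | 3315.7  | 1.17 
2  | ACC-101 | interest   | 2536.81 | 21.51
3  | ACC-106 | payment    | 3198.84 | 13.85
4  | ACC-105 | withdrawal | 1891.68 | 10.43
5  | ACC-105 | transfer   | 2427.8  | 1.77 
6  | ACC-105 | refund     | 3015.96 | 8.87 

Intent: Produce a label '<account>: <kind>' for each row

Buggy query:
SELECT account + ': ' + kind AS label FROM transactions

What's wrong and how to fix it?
Bug: '+' is numeric addition; on text columns SQLite converts them to 0 instead of concatenating

Fix: Use the || operator for string concatenation

Corrected query:
SELECT account || ': ' || kind AS label FROM transactions

Result:
label              
-------------------
ACC-105: deposit   
ACC-101: interest  
ACC-106: payment   
ACC-105: withdrawal
ACC-105: transfer  
ACC-105: refund    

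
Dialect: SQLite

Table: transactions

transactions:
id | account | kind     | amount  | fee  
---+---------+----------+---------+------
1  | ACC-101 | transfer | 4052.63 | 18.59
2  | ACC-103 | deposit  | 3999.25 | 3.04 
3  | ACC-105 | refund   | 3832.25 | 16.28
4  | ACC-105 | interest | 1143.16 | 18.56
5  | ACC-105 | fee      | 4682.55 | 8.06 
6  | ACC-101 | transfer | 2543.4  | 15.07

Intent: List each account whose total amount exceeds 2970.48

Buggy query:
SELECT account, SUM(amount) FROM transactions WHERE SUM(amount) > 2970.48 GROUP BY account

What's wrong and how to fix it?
Bug: WHERE runs before GROUP BY, so aggregates aren't available there

Fix: Move the aggregate condition to a HAVING clause

Corrected query:
SELECT account, SUM(amount) FROM transactions GROUP BY account HAVING SUM(amount) > 2970.48

Result:
account | SUM(amount)
--------+------------
ACC-101 | 6596.03    
ACC-103 | 3999.25    
ACC-105 | 9657.96    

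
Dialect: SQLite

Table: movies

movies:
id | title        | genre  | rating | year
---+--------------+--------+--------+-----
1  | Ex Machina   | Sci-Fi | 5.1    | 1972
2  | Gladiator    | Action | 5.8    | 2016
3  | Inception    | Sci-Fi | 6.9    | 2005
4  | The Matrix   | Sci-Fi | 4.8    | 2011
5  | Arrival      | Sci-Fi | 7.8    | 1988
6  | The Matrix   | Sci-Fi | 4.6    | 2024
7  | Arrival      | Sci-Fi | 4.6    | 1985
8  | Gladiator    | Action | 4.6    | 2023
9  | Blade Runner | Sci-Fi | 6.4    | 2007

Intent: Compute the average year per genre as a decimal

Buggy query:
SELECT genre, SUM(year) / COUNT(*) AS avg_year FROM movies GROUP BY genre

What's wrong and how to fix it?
Bug: SUM(year) and COUNT(*) are both integers; the division truncates the fractional part

Fix: Cast one side to REAL so the division keeps the fractional part

Corrected query:
SELECT genre, SUM(year) * 1.0 / COUNT(*) AS avg_year FROM movies GROUP BY genre

Result:
genre  | avg_year   
-------+------------
Action | 2019.5     
Sci-Fi | 1998.857143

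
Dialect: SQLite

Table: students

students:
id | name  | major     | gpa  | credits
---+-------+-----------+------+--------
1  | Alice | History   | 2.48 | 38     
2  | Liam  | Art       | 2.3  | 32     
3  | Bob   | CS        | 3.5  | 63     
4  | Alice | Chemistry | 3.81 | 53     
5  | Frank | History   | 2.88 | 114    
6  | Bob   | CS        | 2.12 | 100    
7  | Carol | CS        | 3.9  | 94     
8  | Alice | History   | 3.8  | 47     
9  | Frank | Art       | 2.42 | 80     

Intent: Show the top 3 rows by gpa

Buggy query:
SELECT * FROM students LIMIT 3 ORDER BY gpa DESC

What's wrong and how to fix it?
Bug: LIMIT must come after ORDER BY

Fix: Swap the clauses: ORDER BY first, then LIMIT

Corrected query:
SELECT * FROM students ORDER BY gpa DESC LIMIT 3

Result:
id | name  | major     | gpa  | credits
---+-------+-----------+------+--------
7  | Carol | CS        | 3.9  | 94     
4  | Alice | Chemistry | 3.81 | 53     
8  | Alice | History   | 3.8  | 47     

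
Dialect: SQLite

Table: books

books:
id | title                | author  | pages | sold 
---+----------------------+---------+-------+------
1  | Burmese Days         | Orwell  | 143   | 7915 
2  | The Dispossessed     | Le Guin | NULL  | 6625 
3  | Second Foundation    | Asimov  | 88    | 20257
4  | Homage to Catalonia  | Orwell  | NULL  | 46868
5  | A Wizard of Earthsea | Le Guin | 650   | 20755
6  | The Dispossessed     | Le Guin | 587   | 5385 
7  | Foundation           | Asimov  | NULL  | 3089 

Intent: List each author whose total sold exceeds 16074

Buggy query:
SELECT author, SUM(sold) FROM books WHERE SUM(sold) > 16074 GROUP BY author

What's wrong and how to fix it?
Bug: SUM(sold) is an aggregate, but WHERE filters rows before aggregation

Fix: Use HAVING (which filters groups after aggregation) instead of WHERE

Corrected query:
SELECT author, SUM(sold) FROM books GROUP BY author HAVING SUM(sold) > 16074

Result:
author  | SUM(sold)
--------+----------
Asimov  | 23346    
Le Guin | 32765    
Orwell  | 54783    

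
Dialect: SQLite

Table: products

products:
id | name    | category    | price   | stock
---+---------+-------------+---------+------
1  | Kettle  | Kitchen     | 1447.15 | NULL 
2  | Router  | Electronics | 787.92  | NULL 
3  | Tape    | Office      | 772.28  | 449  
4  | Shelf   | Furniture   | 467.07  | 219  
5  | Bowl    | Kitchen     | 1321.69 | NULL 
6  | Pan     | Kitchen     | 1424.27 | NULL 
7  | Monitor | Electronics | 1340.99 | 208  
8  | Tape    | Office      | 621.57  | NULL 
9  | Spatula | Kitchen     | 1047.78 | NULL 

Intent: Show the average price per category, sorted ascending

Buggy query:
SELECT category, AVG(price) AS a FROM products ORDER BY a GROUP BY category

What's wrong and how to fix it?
Bug: ORDER BY appears before GROUP BY; SQL clause order requires GROUP BY first

Fix: Reorder: SELECT … FROM … GROUP BY … ORDER BY …

Corrected query:
SELECT category, AVG(price) AS a FROM products GROUP BY category ORDER BY a

Result:
category    | a        
------------+----------
Furniture   | 467.07   
Office      | 696.925  
Electronics | 1064.455 
Kitchen     | 1310.2225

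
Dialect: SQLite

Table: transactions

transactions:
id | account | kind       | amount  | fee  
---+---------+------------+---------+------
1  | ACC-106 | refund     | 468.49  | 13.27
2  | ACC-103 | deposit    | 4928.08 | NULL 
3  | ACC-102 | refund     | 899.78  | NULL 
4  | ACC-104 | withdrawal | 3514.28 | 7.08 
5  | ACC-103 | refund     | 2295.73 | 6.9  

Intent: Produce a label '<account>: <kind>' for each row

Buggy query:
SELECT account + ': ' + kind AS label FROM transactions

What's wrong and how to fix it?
Bug: '+' is numeric addition; on text columns SQLite converts them to 0 instead of concatenating

Fix: Use the || operator for string concatenation

Corrected query:
SELECT account || ': ' || kind AS label FROM transactions

Result:
label              
-------------------
ACC-106: refund    
ACC-103: deposit   
ACC-102: refund    
ACC-104: withdrawal
ACC-103: refund    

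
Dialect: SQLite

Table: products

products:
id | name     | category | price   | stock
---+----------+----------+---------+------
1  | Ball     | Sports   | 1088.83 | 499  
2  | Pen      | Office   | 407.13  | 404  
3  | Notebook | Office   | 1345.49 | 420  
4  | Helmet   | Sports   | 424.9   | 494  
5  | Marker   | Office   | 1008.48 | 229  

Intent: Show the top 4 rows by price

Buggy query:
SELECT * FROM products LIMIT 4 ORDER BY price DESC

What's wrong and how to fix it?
Bug: LIMIT must come after ORDER BY

Fix: Sort with ORDER BY, then apply LIMIT

Corrected query:
SELECT * FROM products ORDER BY price DESC LIMIT 4

Result:
id | name     | category | price   | stock
---+----------+----------+---------+------
3  | Notebook | Office   | 1345.49 | 420  
1  | Ball     | Sports   | 1088.83 | 499  
5  | Marker   | Office   | 1008.48 | 229  
4  | Helmet   | Sports   | 424.9   | 494  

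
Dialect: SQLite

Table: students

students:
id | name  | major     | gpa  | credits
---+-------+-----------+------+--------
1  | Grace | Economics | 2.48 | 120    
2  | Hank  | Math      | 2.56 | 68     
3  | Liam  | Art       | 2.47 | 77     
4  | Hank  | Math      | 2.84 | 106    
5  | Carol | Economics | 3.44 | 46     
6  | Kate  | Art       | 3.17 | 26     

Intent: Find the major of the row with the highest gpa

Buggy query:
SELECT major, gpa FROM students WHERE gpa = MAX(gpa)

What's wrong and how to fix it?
Bug: MAX(gpa) is an aggregate and cannot be used directly in WHERE

Fix: Use a subquery: WHERE gpa = (SELECT MAX(gpa) FROM students)

Corrected query:
SELECT major, gpa FROM students WHERE gpa = (SELECT MAX(gpa) FROM students)

Result:
major     | gpa 
----------+-----
Economics | 3.44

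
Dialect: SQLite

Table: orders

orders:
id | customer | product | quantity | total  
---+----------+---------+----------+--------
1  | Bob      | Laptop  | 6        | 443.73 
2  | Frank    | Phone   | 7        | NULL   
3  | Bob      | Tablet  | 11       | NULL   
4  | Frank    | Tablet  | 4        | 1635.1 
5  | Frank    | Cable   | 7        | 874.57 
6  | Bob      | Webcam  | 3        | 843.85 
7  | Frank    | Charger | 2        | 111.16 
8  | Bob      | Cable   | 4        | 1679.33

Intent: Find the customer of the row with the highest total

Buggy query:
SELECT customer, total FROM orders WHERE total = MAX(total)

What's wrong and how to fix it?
Bug: MAX(total) is an aggregate and cannot be used directly in WHERE

Fix: Use a subquery: WHERE total = (SELECT MAX(total) FROM orders)

Corrected query:
SELECT customer, total FROM orders WHERE total = (SELECT MAX(total) FROM orders)

Result:
customer | total  
---------+--------
Bob      | 1679.33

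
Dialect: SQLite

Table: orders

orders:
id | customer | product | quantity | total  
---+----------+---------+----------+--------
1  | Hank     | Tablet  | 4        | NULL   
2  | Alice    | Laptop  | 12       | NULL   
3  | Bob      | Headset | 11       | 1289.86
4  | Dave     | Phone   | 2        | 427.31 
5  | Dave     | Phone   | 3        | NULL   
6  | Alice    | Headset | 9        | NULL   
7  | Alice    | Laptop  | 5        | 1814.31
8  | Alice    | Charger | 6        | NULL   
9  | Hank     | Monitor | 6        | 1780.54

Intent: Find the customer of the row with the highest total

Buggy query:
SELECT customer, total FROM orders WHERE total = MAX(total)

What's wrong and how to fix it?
Bug: MAX(total) is an aggregate and cannot be used directly in WHERE

Fix: Use a subquery: WHERE total = (SELECT MAX(total) FROM orders)

Corrected query:
SELECT customer, total FROM orders WHERE total = (SELECT MAX(total) FROM orders)

Result:
customer | total  
---------+--------
Alice    | 1814.31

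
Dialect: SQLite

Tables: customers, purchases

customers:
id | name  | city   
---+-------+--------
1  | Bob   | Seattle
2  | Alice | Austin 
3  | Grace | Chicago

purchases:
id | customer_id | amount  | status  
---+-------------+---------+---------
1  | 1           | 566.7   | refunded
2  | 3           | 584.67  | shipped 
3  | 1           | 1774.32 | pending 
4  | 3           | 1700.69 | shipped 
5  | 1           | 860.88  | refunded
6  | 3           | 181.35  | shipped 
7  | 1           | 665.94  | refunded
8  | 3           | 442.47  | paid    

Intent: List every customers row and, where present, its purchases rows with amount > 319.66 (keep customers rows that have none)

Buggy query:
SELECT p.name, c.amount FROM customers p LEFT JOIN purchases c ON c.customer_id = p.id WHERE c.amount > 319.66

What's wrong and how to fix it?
Bug: Filtering c.amount in WHERE discards the NULL rows produced by LEFT JOIN, turning it into an inner join

Fix: Put 'c.amount > 319.66' in the JOIN's ON clause instead of WHERE

Corrected query:
SELECT p.name, c.amount FROM customers p LEFT JOIN purchases c ON c.customer_id = p.id AND c.amount > 319.66

Result:
name  | amount 
------+--------
Bob   | 566.7  
Bob   | 665.94 
Bob   | 860.88 
Bob   | 1774.32
Alice | NULL   
Grace | 442.47 
Grace | 584.67 
Grace | 1700.69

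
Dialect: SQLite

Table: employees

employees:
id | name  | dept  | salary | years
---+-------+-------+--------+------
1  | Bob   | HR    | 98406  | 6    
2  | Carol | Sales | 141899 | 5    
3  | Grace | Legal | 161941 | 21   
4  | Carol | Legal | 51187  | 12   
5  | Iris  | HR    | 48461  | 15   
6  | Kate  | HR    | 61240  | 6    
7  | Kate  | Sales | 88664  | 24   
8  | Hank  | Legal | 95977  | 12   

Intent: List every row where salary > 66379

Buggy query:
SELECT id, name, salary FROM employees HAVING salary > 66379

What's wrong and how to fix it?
Bug: This is a non-aggregate query (no GROUP BY, no aggregates), so in SQLite the HAVING clause is invalid here; a row-level condition belongs in WHERE

Fix: Replace HAVING with WHERE since the condition applies to individual rows

Corrected query:
SELECT id, name, salary FROM employees WHERE salary > 66379

Result:
id | name  | salary
---+-------+-------
1  | Bob   | 98406 
2  | Carol | 141899
3  | Grace | 161941
7  | Kate  | 88664 
8  | Hank  | 95977 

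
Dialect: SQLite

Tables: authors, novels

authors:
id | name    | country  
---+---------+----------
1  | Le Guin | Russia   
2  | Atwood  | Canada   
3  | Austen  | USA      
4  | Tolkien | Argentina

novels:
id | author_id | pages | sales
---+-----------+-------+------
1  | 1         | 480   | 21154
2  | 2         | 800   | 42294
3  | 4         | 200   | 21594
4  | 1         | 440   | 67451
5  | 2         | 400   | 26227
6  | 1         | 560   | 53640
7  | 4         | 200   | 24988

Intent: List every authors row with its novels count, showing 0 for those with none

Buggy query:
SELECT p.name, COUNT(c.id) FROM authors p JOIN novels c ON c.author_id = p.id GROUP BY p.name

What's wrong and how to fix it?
Bug: An inner join excludes parents with zero children

Fix: Switch to LEFT JOIN to retain unmatched parent rows

Corrected query:
SELECT p.name, COUNT(c.id) FROM authors p LEFT JOIN novels c ON c.author_id = p.id GROUP BY p.name

Result:
name    | COUNT(c.id)
--------+------------
Atwood  | 2          
Austen  | 0          
Le Guin | 3          
Tolkien | 2          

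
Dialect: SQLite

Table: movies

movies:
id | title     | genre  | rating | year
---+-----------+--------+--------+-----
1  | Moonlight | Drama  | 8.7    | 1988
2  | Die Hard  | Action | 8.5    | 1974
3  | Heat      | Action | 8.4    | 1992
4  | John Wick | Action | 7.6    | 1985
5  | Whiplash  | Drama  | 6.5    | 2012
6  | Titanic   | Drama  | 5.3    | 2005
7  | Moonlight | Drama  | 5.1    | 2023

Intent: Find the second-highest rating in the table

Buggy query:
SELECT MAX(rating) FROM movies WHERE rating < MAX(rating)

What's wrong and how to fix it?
Bug: MAX(rating) on the right of the comparison is an aggregate-in-WHERE error

Fix: Compute the overall MAX in a subquery, then take MAX of rows below it

Corrected query:
SELECT MAX(rating) FROM movies WHERE rating < (SELECT MAX(rating) FROM movies)

Result:
MAX(rating)
-----------
8.5        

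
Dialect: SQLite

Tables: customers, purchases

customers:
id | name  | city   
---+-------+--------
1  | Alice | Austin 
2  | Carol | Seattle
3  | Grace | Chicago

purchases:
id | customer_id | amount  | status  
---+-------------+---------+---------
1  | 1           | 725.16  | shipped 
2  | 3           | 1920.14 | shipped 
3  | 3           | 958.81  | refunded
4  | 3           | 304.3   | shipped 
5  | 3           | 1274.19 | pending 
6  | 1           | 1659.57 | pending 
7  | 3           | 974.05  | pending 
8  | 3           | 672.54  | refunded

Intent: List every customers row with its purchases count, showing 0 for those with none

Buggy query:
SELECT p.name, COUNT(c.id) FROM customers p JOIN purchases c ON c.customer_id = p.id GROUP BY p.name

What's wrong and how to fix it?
Bug: An inner join excludes parents with zero children

Fix: Switch to LEFT JOIN to retain unmatched parent rows

Corrected query:
SELECT p.name, COUNT(c.id) FROM customers p LEFT JOIN purchases c ON c.customer_id = p.id GROUP BY p.name

Result:
name  | COUNT(c.id)
------+------------
Alice | 2          
Carol | 0          
Grace | 6          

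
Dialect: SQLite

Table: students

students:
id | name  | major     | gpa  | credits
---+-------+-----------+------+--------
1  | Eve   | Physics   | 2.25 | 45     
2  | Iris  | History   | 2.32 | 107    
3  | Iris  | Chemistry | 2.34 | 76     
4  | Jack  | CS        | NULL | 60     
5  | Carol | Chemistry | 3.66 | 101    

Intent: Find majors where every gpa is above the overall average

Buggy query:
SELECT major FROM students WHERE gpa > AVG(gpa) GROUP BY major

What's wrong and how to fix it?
Bug: WHERE evaluates per row before aggregation, so AVG() is unavailable

Fix: Compute the overall average in a scalar subquery and compare each group's MIN against it in HAVING

Corrected query:
SELECT major FROM students GROUP BY major HAVING MIN(gpa) > (SELECT AVG(gpa) FROM students)

Result:
(no rows)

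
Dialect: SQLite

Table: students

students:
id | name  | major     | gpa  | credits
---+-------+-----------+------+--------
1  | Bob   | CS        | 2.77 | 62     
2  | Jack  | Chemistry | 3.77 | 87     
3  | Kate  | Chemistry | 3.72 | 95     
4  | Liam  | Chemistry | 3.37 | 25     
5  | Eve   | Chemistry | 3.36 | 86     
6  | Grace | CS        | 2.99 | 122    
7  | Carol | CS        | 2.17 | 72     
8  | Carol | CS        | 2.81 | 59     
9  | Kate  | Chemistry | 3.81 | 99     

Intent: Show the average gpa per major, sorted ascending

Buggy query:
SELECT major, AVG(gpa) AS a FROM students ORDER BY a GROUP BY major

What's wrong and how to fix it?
Bug: GROUP BY must precede ORDER BY

Fix: Move ORDER BY to the end, after GROUP BY

Corrected query:
SELECT major, AVG(gpa) AS a FROM students GROUP BY major ORDER BY a

Result:
major     | a    
----------+------
CS        | 2.685
Chemistry | 3.606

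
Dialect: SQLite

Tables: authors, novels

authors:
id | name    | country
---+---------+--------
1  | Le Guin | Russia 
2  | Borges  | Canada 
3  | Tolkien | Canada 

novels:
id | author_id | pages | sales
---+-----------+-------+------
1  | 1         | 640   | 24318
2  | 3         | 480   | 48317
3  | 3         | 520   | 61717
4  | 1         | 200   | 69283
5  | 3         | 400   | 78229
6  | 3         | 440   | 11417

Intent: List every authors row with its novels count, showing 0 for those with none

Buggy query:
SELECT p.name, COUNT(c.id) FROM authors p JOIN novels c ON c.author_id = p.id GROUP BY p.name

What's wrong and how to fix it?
Bug: An inner join excludes parents with zero children

Fix: Use LEFT JOIN so parents without children still appear (COUNT(c.id) gives 0)

Corrected query:
SELECT p.name, COUNT(c.id) FROM authors p LEFT JOIN novels c ON c.author_id = p.id GROUP BY p.name

Result:
name    | COUNT(c.id)
--------+------------
Borges  | 0          
Le Guin | 2          
Tolkien | 4          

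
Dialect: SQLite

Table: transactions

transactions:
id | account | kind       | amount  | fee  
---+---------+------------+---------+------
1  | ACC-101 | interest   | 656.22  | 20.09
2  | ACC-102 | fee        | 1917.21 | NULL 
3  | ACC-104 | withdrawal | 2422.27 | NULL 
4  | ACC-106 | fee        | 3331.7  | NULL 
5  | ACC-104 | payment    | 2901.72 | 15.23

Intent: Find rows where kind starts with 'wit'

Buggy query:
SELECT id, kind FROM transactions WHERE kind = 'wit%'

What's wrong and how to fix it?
Bug: Wildcards only work with LIKE; '=' treats '%' as a literal character

Fix: Use LIKE for wildcard pattern matching

Corrected query:
SELECT id, kind FROM transactions WHERE kind LIKE 'wit%'

Result:
id | kind      
---+-----------
3  | withdrawal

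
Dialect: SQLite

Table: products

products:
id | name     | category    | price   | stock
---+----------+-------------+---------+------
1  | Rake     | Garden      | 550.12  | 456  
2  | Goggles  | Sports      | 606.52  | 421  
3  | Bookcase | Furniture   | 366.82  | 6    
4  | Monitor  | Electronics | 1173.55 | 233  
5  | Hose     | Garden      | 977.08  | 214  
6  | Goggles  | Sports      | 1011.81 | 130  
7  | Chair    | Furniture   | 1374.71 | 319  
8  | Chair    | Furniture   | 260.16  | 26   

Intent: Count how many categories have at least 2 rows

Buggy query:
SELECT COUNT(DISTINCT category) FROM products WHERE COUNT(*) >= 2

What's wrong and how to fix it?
Bug: WHERE filters individual rows, not groups, so a group-level COUNT is invalid there

Fix: Group first with HAVING COUNT(*) >= 2, then COUNT the resulting groups

Corrected query:
SELECT COUNT(*) FROM (SELECT category FROM products GROUP BY category HAVING COUNT(*) >= 2)

Result:
COUNT(*)
--------
3       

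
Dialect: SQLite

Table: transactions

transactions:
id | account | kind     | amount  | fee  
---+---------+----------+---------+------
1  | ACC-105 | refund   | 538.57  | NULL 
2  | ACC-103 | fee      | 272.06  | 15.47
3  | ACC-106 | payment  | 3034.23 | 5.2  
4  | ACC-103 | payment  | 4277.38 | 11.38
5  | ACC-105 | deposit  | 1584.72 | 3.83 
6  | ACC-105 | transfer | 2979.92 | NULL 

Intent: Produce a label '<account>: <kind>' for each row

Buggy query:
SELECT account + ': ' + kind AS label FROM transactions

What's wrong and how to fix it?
Bug: SQLite uses || for string concatenation; + coerces text to numbers (yielding 0)

Fix: Replace + with || to concatenate text

Corrected query:
SELECT account || ': ' || kind AS label FROM transactions

Result:
label            
-----------------
ACC-105: refund  
ACC-103: fee     
ACC-106: payment 
ACC-103: payment 
ACC-105: deposit 
ACC-105: transfer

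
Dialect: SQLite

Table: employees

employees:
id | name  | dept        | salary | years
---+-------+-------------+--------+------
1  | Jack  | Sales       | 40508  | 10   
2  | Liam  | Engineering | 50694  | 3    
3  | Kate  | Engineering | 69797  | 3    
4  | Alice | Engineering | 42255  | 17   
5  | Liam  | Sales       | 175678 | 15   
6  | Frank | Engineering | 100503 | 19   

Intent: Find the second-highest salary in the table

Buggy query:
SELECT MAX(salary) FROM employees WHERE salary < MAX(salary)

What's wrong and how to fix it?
Bug: MAX(salary) on the right of the comparison is an aggregate-in-WHERE error

Fix: Put the inner MAX in a scalar subquery

Corrected query:
SELECT MAX(salary) FROM employees WHERE salary < (SELECT MAX(salary) FROM employees)

Result:
MAX(salary)
-----------
100503     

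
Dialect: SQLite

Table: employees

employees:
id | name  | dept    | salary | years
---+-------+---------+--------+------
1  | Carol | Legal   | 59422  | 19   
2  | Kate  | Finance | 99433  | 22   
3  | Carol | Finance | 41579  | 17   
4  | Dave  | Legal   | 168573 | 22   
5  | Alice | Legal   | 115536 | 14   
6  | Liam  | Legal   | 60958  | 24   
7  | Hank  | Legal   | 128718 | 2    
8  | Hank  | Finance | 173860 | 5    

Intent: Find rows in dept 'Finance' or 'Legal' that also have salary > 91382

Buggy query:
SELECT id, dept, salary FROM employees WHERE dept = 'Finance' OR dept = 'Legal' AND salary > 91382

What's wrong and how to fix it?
Bug: AND binds tighter than OR, so this parses as dept = 'Finance' OR (dept = 'Legal' AND salary > 91382)

Fix: Group the OR with parentheses (or use IN), then AND the threshold

Corrected query:
SELECT id, dept, salary FROM employees WHERE (dept = 'Finance' OR dept = 'Legal') AND salary > 91382

Result:
id | dept    | salary
---+---------+-------
2  | Finance | 99433 
4  | Legal   | 168573
5  | Legal   | 115536
7  | Legal   | 128718
8  | Finance | 173860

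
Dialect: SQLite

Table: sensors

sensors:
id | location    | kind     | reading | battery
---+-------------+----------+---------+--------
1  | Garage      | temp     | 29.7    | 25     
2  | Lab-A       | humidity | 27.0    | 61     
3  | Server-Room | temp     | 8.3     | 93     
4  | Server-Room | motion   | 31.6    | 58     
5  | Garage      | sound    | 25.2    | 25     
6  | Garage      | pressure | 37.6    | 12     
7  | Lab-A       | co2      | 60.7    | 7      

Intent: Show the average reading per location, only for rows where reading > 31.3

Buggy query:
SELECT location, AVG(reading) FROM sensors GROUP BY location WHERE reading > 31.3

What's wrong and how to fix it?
Bug: WHERE cannot follow GROUP BY

Fix: Move the WHERE clause before GROUP BY

Corrected query:
SELECT location, AVG(reading) FROM sensors WHERE reading > 31.3 GROUP BY location

Result:
location    | AVG(reading)
------------+-------------
Garage      | 37.6        
Lab-A       | 60.7        
Server-Room | 31.6        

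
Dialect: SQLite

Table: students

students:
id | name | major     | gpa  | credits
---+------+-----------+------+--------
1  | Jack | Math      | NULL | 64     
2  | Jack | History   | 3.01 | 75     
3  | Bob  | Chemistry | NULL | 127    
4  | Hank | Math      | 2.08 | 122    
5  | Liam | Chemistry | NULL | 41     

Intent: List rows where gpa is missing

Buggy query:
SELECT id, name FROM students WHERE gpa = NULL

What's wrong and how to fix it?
Bug: Comparing to NULL with '=' never matches; NULL = NULL is unknown, not true

Fix: Use IS NULL to test for NULL

Corrected query:
SELECT id, name FROM students WHERE gpa IS NULL

Result:
id | name
---+-----
1  | Jack
3  | Bob 
5  | Liam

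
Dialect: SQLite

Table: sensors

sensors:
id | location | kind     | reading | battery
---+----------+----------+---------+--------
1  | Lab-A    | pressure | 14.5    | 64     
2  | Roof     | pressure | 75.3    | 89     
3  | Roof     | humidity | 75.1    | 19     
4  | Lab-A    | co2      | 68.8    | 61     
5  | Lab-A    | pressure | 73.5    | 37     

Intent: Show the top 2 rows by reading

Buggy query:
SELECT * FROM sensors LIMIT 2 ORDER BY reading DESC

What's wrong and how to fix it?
Bug: LIMIT must come after ORDER BY

Fix: Swap the clauses: ORDER BY first, then LIMIT

Corrected query:
SELECT * FROM sensors ORDER BY reading DESC LIMIT 2

Result:
id | location | kind     | reading | battery
---+----------+----------+---------+--------
2  | Roof     | pressure | 75.3    | 89     
3  | Roof     | humidity | 75.1    | 19     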